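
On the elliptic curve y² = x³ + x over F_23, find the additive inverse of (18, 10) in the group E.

-(18, 10) = (18, -10 mod 23) = (18, 13).

(18, 13)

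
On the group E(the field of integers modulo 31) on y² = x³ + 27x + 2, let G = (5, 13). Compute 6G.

Repeated addition: build up to 6G.
2G: tangent at (5, 13): λ = (3·5² + 27)/(2·13) ≡ 9/26. 26⁻¹ ≡ 6 (mod 31) since 26·6 = 156 ≡ 1, so λ ≡ 9·6 ≡ 23.
  x = λ² - 5 - 5 = 529 - 10 ≡ 23; y = λ·(5 - 23) - 13 ≡ 7. → (23, 7)
3G: (23, 7) + (5, 13). λ = (13 - 7)/(5 - 23) ≡ 6/13 mod 31. 13⁻¹ ≡ 12 (mod 31) since 13·12 = 156 ≡ 1, so λ ≡ 10.
  x = λ² - 23 - 5 = 100 - 28 ≡ 10; y = λ·(23 - 10) - 7 ≡ 30. → (10, 30)
4G: (10, 30) + (5, 13). λ = (13 - 30)/(5 - 10) ≡ 14/26 mod 31. 26⁻¹ ≡ 6 (mod 31), so λ ≡ 22.
  x = λ² - 10 - 5 = 484 - 15 ≡ 4; y = λ·(10 - 4) - 30 ≡ 9. → (4, 9)
5G: (4, 9) + (5, 13). λ = (13 - 9)/(5 - 4) ≡ 4/1 mod 31. 1⁻¹ ≡ 1 (mod 31), so λ ≡ 4.
  x = λ² - 4 - 5 = 16 - 9 ≡ 7; y = λ·(4 - 7) - 9 ≡ 10. → (7, 10)
6G: (7, 10) + (5, 13). λ = (13 - 10)/(5 - 7) ≡ 3/29 mod 31. 29⁻¹ ≡ 15 (mod 31), so λ ≡ 14.
  x = λ² - 7 - 5 = 196 - 12 ≡ 29; y = λ·(7 - 29) - 10 ≡ 23. → (29, 23)

(29, 23)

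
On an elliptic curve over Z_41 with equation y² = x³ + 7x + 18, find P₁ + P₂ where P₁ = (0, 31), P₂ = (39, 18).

(0, 31) + (39, 18). λ = (18 - 31)/(39 - 0) ≡ 28/39 mod 41. 39⁻¹ ≡ 20 (mod 41), so λ ≡ 27.
  x = λ² - 0 - 39 = 729 - 39 ≡ 34; y = λ·(0 - 34) - 31 ≡ 35. → (34, 35)

(34, 35)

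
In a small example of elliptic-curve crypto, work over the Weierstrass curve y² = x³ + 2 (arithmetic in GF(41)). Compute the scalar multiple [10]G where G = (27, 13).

Repeated addition: build up to 10G.
2G: tangent at (27, 13): λ = (3·27² + 0)/(2·13) ≡ 14/26. 26⁻¹ ≡ 30 (mod 41) since 26·30 = 780 ≡ 1, so λ ≡ 14·30 ≡ 10.
  x = λ² - 27 - 27 = 100 - 54 ≡ 5; y = λ·(27 - 5) - 13 ≡ 2. → (5, 2)
3G: (5, 2) + (27, 13). λ = (13 - 2)/(27 - 5) ≡ 11/22 mod 41. 22⁻¹ ≡ 28 (mod 41), so λ ≡ 21.
  x = λ² - 5 - 27 = 441 - 32 ≡ 40; y = λ·(5 - 40) - 2 ≡ 1. → (40, 1)
4G: (40, 1) + (27, 13). λ = (13 - 1)/(27 - 40) ≡ 12/28 mod 41. 28⁻¹ ≡ 22 (mod 41), so λ ≡ 18.
  x = λ² - 40 - 27 = 324 - 67 ≡ 11; y = λ·(40 - 11) - 1 ≡ 29. → (11, 29)
5G: (11, 29) + (27, 13). λ = (13 - 29)/(27 - 11) ≡ 25/16 mod 41. 16⁻¹ ≡ 18 (mod 41), so λ ≡ 40.
  x = λ² - 11 - 27 = 1600 - 38 ≡ 4; y = λ·(11 - 4) - 29 ≡ 5. → (4, 5)
6G: (4, 5) + (27, 13). λ = (13 - 5)/(27 - 4) ≡ 8/23 mod 41. 23⁻¹ ≡ 25 (mod 41), so λ ≡ 36.
  x = λ² - 4 - 27 = 1296 - 31 ≡ 35; y = λ·(4 - 35) - 5 ≡ 27. → (35, 27)
7G: (35, 27) + (27, 13). λ = (13 - 27)/(27 - 35) ≡ 27/33 mod 41. 33⁻¹ ≡ 5 (mod 41) since 33·5 = 165 ≡ 1, so λ ≡ 12.
  x = λ² - 35 - 27 = 144 - 62 ≡ 0; y = λ·(35 - 0) - 27 ≡ 24. → (0, 24)
8G: (0, 24) + (27, 13). λ = (13 - 24)/(27 - 0) ≡ 30/27 mod 41. 27⁻¹ ≡ 38 (mod 41) since 27·38 = 1026 ≡ 1, so λ ≡ 33.
  x = λ² - 0 - 27 = 1089 - 27 ≡ 37; y = λ·(0 - 37) - 24 ≡ 26. → (37, 26)
9G: (37, 26) + (27, 13). λ = (13 - 26)/(27 - 37) ≡ 28/31 mod 41. 31⁻¹ ≡ 4 (mod 41) since 31·4 = 124 ≡ 1, so λ ≡ 30.
  x = λ² - 37 - 27 = 900 - 64 ≡ 16; y = λ·(37 - 16) - 26 ≡ 30. → (16, 30)
10G: (16, 30) + (27, 13). λ = (13 - 30)/(27 - 16) ≡ 24/11 mod 41. 11⁻¹ ≡ 15 (mod 41), so λ ≡ 32.
  x = λ² - 16 - 27 = 1024 - 43 ≡ 38; y = λ·(16 - 38) - 30 ≡ 4. → (38, 4)

(38, 4)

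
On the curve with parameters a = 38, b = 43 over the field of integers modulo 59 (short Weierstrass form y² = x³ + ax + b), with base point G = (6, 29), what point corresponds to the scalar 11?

(10, 19)

Double-and-add on 11 = (1011)₂. Start with G = (6, 29) for the leading 1-bit.
double: tangent at (6, 29): λ = (3·6² + 38)/(2·29) ≡ 28/58. 58⁻¹ ≡ 58 (mod 59) since 58·58 = 3364 ≡ 1, so λ ≡ 28·58 ≡ 31.
  x = λ² - 6 - 6 = 961 - 12 ≡ 5; y = λ·(6 - 5) - 29 ≡ 2. → (5, 2)
double: tangent at (5, 2): λ = (3·5² + 38)/(2·2) ≡ 54/4. 4⁻¹ ≡ 15 (mod 59), so λ ≡ 54·15 ≡ 43.
  x = λ² - 5 - 5 = 1849 - 10 ≡ 10; y = λ·(5 - 10) - 2 ≡ 19. → (10, 19)
add G: (10, 19) + (6, 29). λ = (29 - 19)/(6 - 10) ≡ 10/55 mod 59. 55⁻¹ ≡ 44 (mod 59), so λ ≡ 27.
  x = λ² - 10 - 6 = 729 - 16 ≡ 5; y = λ·(10 - 5) - 19 ≡ 57. → (5, 57)
double: tangent at (5, 57): λ = (3·5² + 38)/(2·57) ≡ 54/55. 55⁻¹ ≡ 44 (mod 59) since 55·44 = 2420 ≡ 1, so λ ≡ 54·44 ≡ 16.
  x = λ² - 5 - 5 = 256 - 10 ≡ 10; y = λ·(5 - 10) - 57 ≡ 40. → (10, 40)
add G: (10, 40) + (6, 29). λ = (29 - 40)/(6 - 10) ≡ 48/55 mod 59. 55⁻¹ ≡ 44 (mod 59), so λ ≡ 47.
  x = λ² - 10 - 6 = 2209 - 16 ≡ 10; y = λ·(10 - 10) - 40 ≡ 19. → (10, 19)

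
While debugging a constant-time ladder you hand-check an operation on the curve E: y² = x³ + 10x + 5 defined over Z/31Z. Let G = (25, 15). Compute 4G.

(4, 4)

Repeated addition: build up to 4G.
2G: tangent at (25, 15): λ = (3·25² + 10)/(2·15) ≡ 25/30. 30⁻¹ ≡ 30 (mod 31), so λ ≡ 25·30 ≡ 6.
  x = λ² - 25 - 25 = 36 - 50 ≡ 17; y = λ·(25 - 17) - 15 ≡ 2. → (17, 2)
3G: (17, 2) + (25, 15). λ = (15 - 2)/(25 - 17) ≡ 13/8 mod 31. 8⁻¹ ≡ 4 (mod 31), so λ ≡ 21.
  x = λ² - 17 - 25 = 441 - 42 ≡ 27; y = λ·(17 - 27) - 2 ≡ 5. → (27, 5)
4G: (27, 5) + (25, 15). λ = (15 - 5)/(25 - 27) ≡ 10/29 mod 31. 29⁻¹ ≡ 15 (mod 31), so λ ≡ 26.
  x = λ² - 27 - 25 = 676 - 52 ≡ 4; y = λ·(27 - 4) - 5 ≡ 4. → (4, 4)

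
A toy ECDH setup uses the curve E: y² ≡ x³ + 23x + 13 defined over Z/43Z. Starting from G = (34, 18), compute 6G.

Double-and-add on 6 = (110)₂. Start with G = (34, 18) for the leading 1-bit.
double: tangent at (34, 18): λ = (3·34² + 23)/(2·18) ≡ 8/36. 36⁻¹ ≡ 6 (mod 43), so λ ≡ 8·6 ≡ 5.
  x = λ² - 34 - 34 = 25 - 68 ≡ 0; y = λ·(34 - 0) - 18 ≡ 23. → (0, 23)
add G: (0, 23) + (34, 18). λ = (18 - 23)/(34 - 0) ≡ 38/34 mod 43. 34⁻¹ ≡ 19 (mod 43), so λ ≡ 34.
  x = λ² - 0 - 34 = 1156 - 34 ≡ 4; y = λ·(0 - 4) - 23 ≡ 13. → (4, 13)
double: tangent at (4, 13): λ = (3·4² + 23)/(2·13) ≡ 28/26. 26⁻¹ ≡ 5 (mod 43), so λ ≡ 28·5 ≡ 11.
  x = λ² - 4 - 4 = 121 - 8 ≡ 27; y = λ·(4 - 27) - 13 ≡ 35. → (27, 35)

(27, 35)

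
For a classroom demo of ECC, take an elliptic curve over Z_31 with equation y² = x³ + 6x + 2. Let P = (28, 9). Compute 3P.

Repeated addition: build up to 3P.
2P: tangent at (28, 9): λ = (3·28² + 6)/(2·9) ≡ 2/18. 18⁻¹ ≡ 19 (mod 31) since 18·19 = 342 ≡ 1, so λ ≡ 2·19 ≡ 7.
  x = λ² - 28 - 28 = 49 - 56 ≡ 24; y = λ·(28 - 24) - 9 ≡ 19. → (24, 19)
3P: (24, 19) + (28, 9). λ = (9 - 19)/(28 - 24) ≡ 21/4 mod 31. 4⁻¹ ≡ 8 (mod 31) since 4·8 = 32 ≡ 1, so λ ≡ 13.
  x = λ² - 24 - 28 = 169 - 52 ≡ 24; y = λ·(24 - 24) - 19 ≡ 12. → (24, 12)

(24, 12)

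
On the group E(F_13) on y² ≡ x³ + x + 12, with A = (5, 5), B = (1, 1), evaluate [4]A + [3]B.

(8, 8)

First 4A:
Repeated addition: build up to 4A.
2A: tangent at (5, 5): λ = (3·5² + 1)/(2·5) ≡ 11/10. 10⁻¹ ≡ 4 (mod 13), so λ ≡ 11·4 ≡ 5.
  x = λ² - 5 - 5 = 25 - 10 ≡ 2; y = λ·(5 - 2) - 5 ≡ 10. → (2, 10)
3A: (2, 10) + (5, 5). λ = (5 - 10)/(5 - 2) ≡ 8/3 mod 13. 3⁻¹ ≡ 9 (mod 13), so λ ≡ 7.
  x = λ² - 2 - 5 = 49 - 7 ≡ 3; y = λ·(2 - 3) - 10 ≡ 9. → (3, 9)
4A: (3, 9) + (5, 5). λ = (5 - 9)/(5 - 3) ≡ 9/2 mod 13. 2⁻¹ ≡ 7 (mod 13) since 2·7 = 14 ≡ 1, so λ ≡ 11.
  x = λ² - 3 - 5 = 121 - 8 ≡ 9; y = λ·(3 - 9) - 9 ≡ 3. → (9, 3)
4A = (9, 3).
Next 3B:
Repeated addition: build up to 3B.
2B: tangent at (1, 1): λ = (3·1² + 1)/(2·1) ≡ 4/2. 2⁻¹ ≡ 7 (mod 13), so λ ≡ 4·7 ≡ 2.
  x = λ² - 1 - 1 = 4 - 2 ≡ 2; y = λ·(1 - 2) - 1 ≡ 10. → (2, 10)
3B: (2, 10) + (1, 1). λ = (1 - 10)/(1 - 2) ≡ 4/12 mod 13. 12⁻¹ ≡ 12 (mod 13), so λ ≡ 9.
  x = λ² - 2 - 1 = 81 - 3 ≡ 0; y = λ·(2 - 0) - 10 ≡ 8. → (0, 8)
3B = (0, 8).
Finally 4A + 3B:
(9, 3) + (0, 8). λ = (8 - 3)/(0 - 9) ≡ 5/4 mod 13. 4⁻¹ ≡ 10 (mod 13) since 4·10 = 40 ≡ 1, so λ ≡ 11.
  x = λ² - 9 - 0 = 121 - 9 ≡ 8; y = λ·(9 - 8) - 3 ≡ 8. → (8, 8)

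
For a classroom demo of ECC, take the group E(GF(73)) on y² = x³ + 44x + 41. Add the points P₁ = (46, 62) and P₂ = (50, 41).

(46, 62) + (50, 41). λ = (41 - 62)/(50 - 46) ≡ 52/4 mod 73. 4⁻¹ ≡ 55 (mod 73) since 4·55 = 220 ≡ 1, so λ ≡ 13.
  x = λ² - 46 - 50 = 169 - 96 ≡ 0; y = λ·(46 - 0) - 62 ≡ 25. → (0, 25)

(0, 25)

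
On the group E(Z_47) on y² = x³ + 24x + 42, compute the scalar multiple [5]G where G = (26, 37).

Double-and-add on 5 = (101)₂. Start with G = (26, 37) for the leading 1-bit.
double: tangent at (26, 37): λ = (3·26² + 24)/(2·37) ≡ 31/27. 27⁻¹ ≡ 7 (mod 47) since 27·7 = 189 ≡ 1, so λ ≡ 31·7 ≡ 29.
  x = λ² - 26 - 26 = 841 - 52 ≡ 37; y = λ·(26 - 37) - 37 ≡ 20. → (37, 20)
double: tangent at (37, 20): λ = (3·37² + 24)/(2·20) ≡ 42/40. 40⁻¹ ≡ 20 (mod 47), so λ ≡ 42·20 ≡ 41.
  x = λ² - 37 - 37 = 1681 - 74 ≡ 9; y = λ·(37 - 9) - 20 ≡ 0. → (9, 0)
add G: (9, 0) + (26, 37). λ = (37 - 0)/(26 - 9) ≡ 37/17 mod 47. 17⁻¹ ≡ 36 (mod 47), so λ ≡ 16.
  x = λ² - 9 - 26 = 256 - 35 ≡ 33; y = λ·(9 - 33) - 0 ≡ 39. → (33, 39)

(33, 39)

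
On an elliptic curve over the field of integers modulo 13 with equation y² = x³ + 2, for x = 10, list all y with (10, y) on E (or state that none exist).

x³ + 0x + 2 = 1002 ≡ 1 (mod 13).
Square roots of 1 mod 13: 1 and 12 (since 1² = 1 ≡ 1).

1, 12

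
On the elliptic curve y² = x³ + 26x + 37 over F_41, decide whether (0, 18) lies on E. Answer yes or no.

yes

y² = 18² ≡ 37; x³ + 26x + 37 = 37 ≡ 37 (mod 41). 37 = 37.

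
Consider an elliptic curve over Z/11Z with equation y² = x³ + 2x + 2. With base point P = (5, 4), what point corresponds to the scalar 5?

(2, 5)

Repeated addition: build up to 5P.
2P: tangent at (5, 4): λ = (3·5² + 2)/(2·4) ≡ 0/8. 8⁻¹ ≡ 7 (mod 11) since 8·7 = 56 ≡ 1, so λ ≡ 0·7 ≡ 0.
  x = λ² - 5 - 5 = 0 - 10 ≡ 1; y = λ·(5 - 1) - 4 ≡ 7. → (1, 7)
3P: (1, 7) + (5, 4). λ = (4 - 7)/(5 - 1) ≡ 8/4 mod 11. 4⁻¹ ≡ 3 (mod 11), so λ ≡ 2.
  x = λ² - 1 - 5 = 4 - 6 ≡ 9; y = λ·(1 - 9) - 7 ≡ 10. → (9, 10)
4P: (9, 10) + (5, 4). λ = (4 - 10)/(5 - 9) ≡ 5/7 mod 11. 7⁻¹ ≡ 8 (mod 11), so λ ≡ 7.
  x = λ² - 9 - 5 = 49 - 14 ≡ 2; y = λ·(9 - 2) - 10 ≡ 6. → (2, 6)
5P: (2, 6) + (5, 4). λ = (4 - 6)/(5 - 2) ≡ 9/3 mod 11. 3⁻¹ ≡ 4 (mod 11), so λ ≡ 3.
  x = λ² - 2 - 5 = 9 - 7 ≡ 2; y = λ·(2 - 2) - 6 ≡ 5. → (2, 5)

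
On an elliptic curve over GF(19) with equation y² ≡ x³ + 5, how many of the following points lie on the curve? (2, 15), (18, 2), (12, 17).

2

(2, 15): 15² ≡ 16, rhs ≡ 13 → off.
(18, 2): 2² ≡ 4, rhs ≡ 4 → on.
(12, 17): 17² ≡ 4, rhs ≡ 4 → on.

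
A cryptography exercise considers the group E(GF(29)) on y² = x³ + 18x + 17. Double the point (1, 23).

(21, 12)

tangent at (1, 23): λ = (3·1² + 18)/(2·23) ≡ 21/17. 17⁻¹ ≡ 12 (mod 29), so λ ≡ 21·12 ≡ 20.
  x = λ² - 1 - 1 = 400 - 2 ≡ 21; y = λ·(1 - 21) - 23 ≡ 12. → (21, 12)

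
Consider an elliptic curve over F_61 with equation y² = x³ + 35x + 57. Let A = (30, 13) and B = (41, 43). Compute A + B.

(30, 13) + (41, 43). λ = (43 - 13)/(41 - 30) ≡ 30/11 mod 61. 11⁻¹ ≡ 50 (mod 61) since 11·50 = 550 ≡ 1, so λ ≡ 36.
  x = λ² - 30 - 41 = 1296 - 71 ≡ 5; y = λ·(30 - 5) - 13 ≡ 33. → (5, 33)

(5, 33)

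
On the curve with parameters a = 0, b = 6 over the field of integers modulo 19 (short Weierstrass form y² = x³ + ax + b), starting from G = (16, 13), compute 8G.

Double-and-add on 8 = (1000)₂. Start with G = (16, 13) for the leading 1-bit.
double: tangent at (16, 13): λ = (3·16² + 0)/(2·13) ≡ 8/7. 7⁻¹ ≡ 11 (mod 19) since 7·11 = 77 ≡ 1, so λ ≡ 8·11 ≡ 12.
  x = λ² - 16 - 16 = 144 - 32 ≡ 17; y = λ·(16 - 17) - 13 ≡ 13. → (17, 13)
double: tangent at (17, 13): λ = (3·17² + 0)/(2·13) ≡ 12/7. 7⁻¹ ≡ 11 (mod 19) since 7·11 = 77 ≡ 1, so λ ≡ 12·11 ≡ 18.
  x = λ² - 17 - 17 = 324 - 34 ≡ 5; y = λ·(17 - 5) - 13 ≡ 13. → (5, 13)
double: tangent at (5, 13): λ = (3·5² + 0)/(2·13) ≡ 18/7. 7⁻¹ ≡ 11 (mod 19), so λ ≡ 18·11 ≡ 8.
  x = λ² - 5 - 5 = 64 - 10 ≡ 16; y = λ·(5 - 16) - 13 ≡ 13. → (16, 13)

(16, 13)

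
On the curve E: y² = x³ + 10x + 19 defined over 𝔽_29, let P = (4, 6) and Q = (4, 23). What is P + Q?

O

The two points share x = 4 and their y-coordinates satisfy 6 + 23 ≡ 0 (mod 29), so they are inverses. Their sum is 𝒪.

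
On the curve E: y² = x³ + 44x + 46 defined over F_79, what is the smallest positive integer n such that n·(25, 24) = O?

5

2P: tangent at (25, 24): λ = (3·25² + 44)/(2·24) ≡ 23/48. 48⁻¹ ≡ 28 (mod 79), so λ ≡ 23·28 ≡ 12.
  x = λ² - 25 - 25 = 144 - 50 ≡ 15; y = λ·(25 - 15) - 24 ≡ 17. → (15, 17)
3P: (15, 17) + (25, 24). λ = (24 - 17)/(25 - 15) ≡ 7/10 mod 79. 10⁻¹ ≡ 8 (mod 79), so λ ≡ 56.
  x = λ² - 15 - 25 = 3136 - 40 ≡ 15; y = λ·(15 - 15) - 17 ≡ 62. → (15, 62)
4P: (15, 62) + (25, 24). λ = (24 - 62)/(25 - 15) ≡ 41/10 mod 79. 10⁻¹ ≡ 8 (mod 79), so λ ≡ 12.
  x = λ² - 15 - 25 = 144 - 40 ≡ 25; y = λ·(15 - 25) - 62 ≡ 55. → (25, 55)
5P: (25, 55) + (25, 24): same x and y₁ ≡ -y₂, so the sum is O.
5P = O, so the order is 5.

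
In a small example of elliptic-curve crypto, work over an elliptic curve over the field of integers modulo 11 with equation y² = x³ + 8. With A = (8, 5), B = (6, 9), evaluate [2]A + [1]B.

First 2A:
Repeated addition: build up to 2A.
2A: tangent at (8, 5): λ = (3·8² + 0)/(2·5) ≡ 5/10. 10⁻¹ ≡ 10 (mod 11), so λ ≡ 5·10 ≡ 6.
  x = λ² - 8 - 8 = 36 - 16 ≡ 9; y = λ·(8 - 9) - 5 ≡ 0. → (9, 0)
2A = (9, 0).
Finally 2A + B:
(9, 0) + (6, 9). λ = (9 - 0)/(6 - 9) ≡ 9/8 mod 11. 8⁻¹ ≡ 7 (mod 11) since 8·7 = 56 ≡ 1, so λ ≡ 8.
  x = λ² - 9 - 6 = 64 - 15 ≡ 5; y = λ·(9 - 5) - 0 ≡ 10. → (5, 10)

(5, 10)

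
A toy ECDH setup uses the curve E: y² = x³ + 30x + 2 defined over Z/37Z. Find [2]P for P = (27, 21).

(10, 28)

tangent at (27, 21): λ = (3·27² + 30)/(2·21) ≡ 34/5. 5⁻¹ ≡ 15 (mod 37) since 5·15 = 75 ≡ 1, so λ ≡ 34·15 ≡ 29.
  x = λ² - 27 - 27 = 841 - 54 ≡ 10; y = λ·(27 - 10) - 21 ≡ 28. → (10, 28)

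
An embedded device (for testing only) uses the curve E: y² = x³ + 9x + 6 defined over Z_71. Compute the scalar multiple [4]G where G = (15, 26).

(2, 48)

Repeated addition: build up to 4G.
2G: tangent at (15, 26): λ = (3·15² + 9)/(2·26) ≡ 45/52. 52⁻¹ ≡ 56 (mod 71), so λ ≡ 45·56 ≡ 35.
  x = λ² - 15 - 15 = 1225 - 30 ≡ 59; y = λ·(15 - 59) - 26 ≡ 67. → (59, 67)
3G: (59, 67) + (15, 26). λ = (26 - 67)/(15 - 59) ≡ 30/27 mod 71. 27⁻¹ ≡ 50 (mod 71), so λ ≡ 9.
  x = λ² - 59 - 15 = 81 - 74 ≡ 7; y = λ·(59 - 7) - 67 ≡ 46. → (7, 46)
4G: (7, 46) + (15, 26). λ = (26 - 46)/(15 - 7) ≡ 51/8 mod 71. 8⁻¹ ≡ 9 (mod 71) since 8·9 = 72 ≡ 1, so λ ≡ 33.
  x = λ² - 7 - 15 = 1089 - 22 ≡ 2; y = λ·(7 - 2) - 46 ≡ 48. → (2, 48)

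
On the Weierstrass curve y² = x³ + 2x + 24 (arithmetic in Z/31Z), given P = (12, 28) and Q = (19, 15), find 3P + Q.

(7, 28)

First 3P:
Repeated addition: build up to 3P.
2P: tangent at (12, 28): λ = (3·12² + 2)/(2·28) ≡ 0/25. 25⁻¹ ≡ 5 (mod 31), so λ ≡ 0·5 ≡ 0.
  x = λ² - 12 - 12 = 0 - 24 ≡ 7; y = λ·(12 - 7) - 28 ≡ 3. → (7, 3)
3P: (7, 3) + (12, 28). λ = (28 - 3)/(12 - 7) ≡ 25/5 mod 31. 5⁻¹ ≡ 25 (mod 31), so λ ≡ 5.
  x = λ² - 7 - 12 = 25 - 19 ≡ 6; y = λ·(7 - 6) - 3 ≡ 2. → (6, 2)
3P = (6, 2).
Finally 3P + Q:
(6, 2) + (19, 15). λ = (15 - 2)/(19 - 6) ≡ 13/13 mod 31. 13⁻¹ ≡ 12 (mod 31), so λ ≡ 1.
  x = λ² - 6 - 19 = 1 - 25 ≡ 7; y = λ·(6 - 7) - 2 ≡ 28. → (7, 28)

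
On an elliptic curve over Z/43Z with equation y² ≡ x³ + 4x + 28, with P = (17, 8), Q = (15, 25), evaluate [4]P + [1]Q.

First 4P:
Repeated addition: build up to 4P.
2P: tangent at (17, 8): λ = (3·17² + 4)/(2·8) ≡ 11/16. 16⁻¹ ≡ 35 (mod 43) since 16·35 = 560 ≡ 1, so λ ≡ 11·35 ≡ 41.
  x = λ² - 17 - 17 = 1681 - 34 ≡ 13; y = λ·(17 - 13) - 8 ≡ 27. → (13, 27)
3P: (13, 27) + (17, 8). λ = (8 - 27)/(17 - 13) ≡ 24/4 mod 43. 4⁻¹ ≡ 11 (mod 43) since 4·11 = 44 ≡ 1, so λ ≡ 6.
  x = λ² - 13 - 17 = 36 - 30 ≡ 6; y = λ·(13 - 6) - 27 ≡ 15. → (6, 15)
4P: (6, 15) + (17, 8). λ = (8 - 15)/(17 - 6) ≡ 36/11 mod 43. 11⁻¹ ≡ 4 (mod 43), so λ ≡ 15.
  x = λ² - 6 - 17 = 225 - 23 ≡ 30; y = λ·(6 - 30) - 15 ≡ 12. → (30, 12)
4P = (30, 12).
Finally 4P + Q:
(30, 12) + (15, 25). λ = (25 - 12)/(15 - 30) ≡ 13/28 mod 43. 28⁻¹ ≡ 20 (mod 43), so λ ≡ 2.
  x = λ² - 30 - 15 = 4 - 45 ≡ 2; y = λ·(30 - 2) - 12 ≡ 1. → (2, 1)

(2, 1)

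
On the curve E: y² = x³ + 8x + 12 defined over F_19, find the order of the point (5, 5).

2P: tangent at (5, 5): λ = (3·5² + 8)/(2·5) ≡ 7/10. 10⁻¹ ≡ 2 (mod 19) since 10·2 = 20 ≡ 1, so λ ≡ 7·2 ≡ 14.
  x = λ² - 5 - 5 = 196 - 10 ≡ 15; y = λ·(5 - 15) - 5 ≡ 7. → (15, 7)
3P: (15, 7) + (5, 5). λ = (5 - 7)/(5 - 15) ≡ 17/9 mod 19. 9⁻¹ ≡ 17 (mod 19), so λ ≡ 4.
  x = λ² - 15 - 5 = 16 - 20 ≡ 15; y = λ·(15 - 15) - 7 ≡ 12. → (15, 12)
4P: (15, 12) + (5, 5). λ = (5 - 12)/(5 - 15) ≡ 12/9 mod 19. 9⁻¹ ≡ 17 (mod 19), so λ ≡ 14.
  x = λ² - 15 - 5 = 196 - 20 ≡ 5; y = λ·(15 - 5) - 12 ≡ 14. → (5, 14)
5P: (5, 14) + (5, 5): same x and y₁ ≡ -y₂, so the sum is the point at infinity.
5P = the point at infinity, so the order is 5.

5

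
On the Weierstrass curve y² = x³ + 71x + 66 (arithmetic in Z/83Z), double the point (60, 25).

tangent at (60, 25): λ = (3·60² + 71)/(2·25) ≡ 81/50. 50⁻¹ ≡ 5 (mod 83), so λ ≡ 81·5 ≡ 73.
  x = λ² - 60 - 60 = 5329 - 120 ≡ 63; y = λ·(60 - 63) - 25 ≡ 5. → (63, 5)

(63, 5)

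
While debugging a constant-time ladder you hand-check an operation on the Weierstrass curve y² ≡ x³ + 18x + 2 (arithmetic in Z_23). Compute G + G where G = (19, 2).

tangent at (19, 2): λ = (3·19² + 18)/(2·2) ≡ 20/4. 4⁻¹ ≡ 6 (mod 23) since 4·6 = 24 ≡ 1, so λ ≡ 20·6 ≡ 5.
  x = λ² - 19 - 19 = 25 - 38 ≡ 10; y = λ·(19 - 10) - 2 ≡ 20. → (10, 20)

(10, 20)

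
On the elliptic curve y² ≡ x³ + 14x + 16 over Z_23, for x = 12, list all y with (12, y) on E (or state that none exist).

7, 16

x³ + 14x + 16 = 1912 ≡ 3 (mod 23).
Square roots of 3 mod 23: 7 and 16 (since 7² = 49 ≡ 3).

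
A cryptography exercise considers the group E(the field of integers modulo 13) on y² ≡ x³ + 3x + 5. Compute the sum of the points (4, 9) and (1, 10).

(11, 2)

(4, 9) + (1, 10). λ = (10 - 9)/(1 - 4) ≡ 1/10 mod 13. 10⁻¹ ≡ 4 (mod 13), so λ ≡ 4.
  x = λ² - 4 - 1 = 16 - 5 ≡ 11; y = λ·(4 - 11) - 9 ≡ 2. → (11, 2)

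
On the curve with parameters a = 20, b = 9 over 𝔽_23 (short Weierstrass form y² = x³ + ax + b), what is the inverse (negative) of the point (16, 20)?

-(16, 20) = (16, -20 mod 23) = (16, 3).

(16, 3)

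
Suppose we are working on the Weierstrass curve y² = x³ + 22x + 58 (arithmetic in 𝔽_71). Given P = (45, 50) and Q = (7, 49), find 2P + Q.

(49, 12)

First 2P:
Repeated addition: build up to 2P.
2P: tangent at (45, 50): λ = (3·45² + 22)/(2·50) ≡ 62/29. 29⁻¹ ≡ 49 (mod 71) since 29·49 = 1421 ≡ 1, so λ ≡ 62·49 ≡ 56.
  x = λ² - 45 - 45 = 3136 - 90 ≡ 64; y = λ·(45 - 64) - 50 ≡ 22. → (64, 22)
2P = (64, 22).
Finally 2P + Q:
(64, 22) + (7, 49). λ = (49 - 22)/(7 - 64) ≡ 27/14 mod 71. 14⁻¹ ≡ 66 (mod 71), so λ ≡ 7.
  x = λ² - 64 - 7 = 49 - 71 ≡ 49; y = λ·(64 - 49) - 22 ≡ 12. → (49, 12)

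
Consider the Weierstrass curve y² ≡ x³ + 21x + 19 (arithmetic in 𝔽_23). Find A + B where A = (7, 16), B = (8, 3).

(7, 16) + (8, 3). λ = (3 - 16)/(8 - 7) ≡ 10/1 mod 23. 1⁻¹ ≡ 1 (mod 23) since 1·1 = 1 ≡ 1, so λ ≡ 10.
  x = λ² - 7 - 8 = 100 - 15 ≡ 16; y = λ·(7 - 16) - 16 ≡ 9. → (16, 9)

(16, 9)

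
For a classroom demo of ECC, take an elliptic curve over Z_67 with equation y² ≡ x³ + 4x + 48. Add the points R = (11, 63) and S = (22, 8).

(59, 43)

(11, 63) + (22, 8). λ = (8 - 63)/(22 - 11) ≡ 12/11 mod 67. 11⁻¹ ≡ 61 (mod 67), so λ ≡ 62.
  x = λ² - 11 - 22 = 3844 - 33 ≡ 59; y = λ·(11 - 59) - 63 ≡ 43. → (59, 43)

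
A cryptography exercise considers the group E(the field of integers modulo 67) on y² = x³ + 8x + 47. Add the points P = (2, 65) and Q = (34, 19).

(2, 65) + (34, 19). λ = (19 - 65)/(34 - 2) ≡ 21/32 mod 67. 32⁻¹ ≡ 44 (mod 67), so λ ≡ 53.
  x = λ² - 2 - 34 = 2809 - 36 ≡ 26; y = λ·(2 - 26) - 65 ≡ 3. → (26, 3)

(26, 3)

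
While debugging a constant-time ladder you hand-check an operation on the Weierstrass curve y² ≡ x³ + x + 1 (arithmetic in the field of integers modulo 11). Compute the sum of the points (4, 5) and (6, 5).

(1, 6)

(4, 5) + (6, 5). λ = (5 - 5)/(6 - 4) ≡ 0/2 mod 11. 2⁻¹ ≡ 6 (mod 11) since 2·6 = 12 ≡ 1, so λ ≡ 0.
  x = λ² - 4 - 6 = 0 - 10 ≡ 1; y = λ·(4 - 1) - 5 ≡ 6. → (1, 6)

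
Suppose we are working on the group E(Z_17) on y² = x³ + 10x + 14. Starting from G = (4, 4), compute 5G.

(2, 12)

Double-and-add on 5 = (101)₂. Start with G = (4, 4) for the leading 1-bit.
double: tangent at (4, 4): λ = (3·4² + 10)/(2·4) ≡ 7/8. 8⁻¹ ≡ 15 (mod 17), so λ ≡ 7·15 ≡ 3.
  x = λ² - 4 - 4 = 9 - 8 ≡ 1; y = λ·(4 - 1) - 4 ≡ 5. → (1, 5)
double: tangent at (1, 5): λ = (3·1² + 10)/(2·5) ≡ 13/10. 10⁻¹ ≡ 12 (mod 17), so λ ≡ 13·12 ≡ 3.
  x = λ² - 1 - 1 = 9 - 2 ≡ 7; y = λ·(1 - 7) - 5 ≡ 11. → (7, 11)
add G: (7, 11) + (4, 4). λ = (4 - 11)/(4 - 7) ≡ 10/14 mod 17. 14⁻¹ ≡ 11 (mod 17), so λ ≡ 8.
  x = λ² - 7 - 4 = 64 - 11 ≡ 2; y = λ·(7 - 2) - 11 ≡ 12. → (2, 12)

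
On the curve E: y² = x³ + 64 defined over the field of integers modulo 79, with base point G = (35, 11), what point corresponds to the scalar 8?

Repeated addition: build up to 8G.
2G: tangent at (35, 11): λ = (3·35² + 0)/(2·11) ≡ 41/22. 22⁻¹ ≡ 18 (mod 79), so λ ≡ 41·18 ≡ 27.
  x = λ² - 35 - 35 = 729 - 70 ≡ 27; y = λ·(35 - 27) - 11 ≡ 47. → (27, 47)
3G: (27, 47) + (35, 11). λ = (11 - 47)/(35 - 27) ≡ 43/8 mod 79. 8⁻¹ ≡ 10 (mod 79) since 8·10 = 80 ≡ 1, so λ ≡ 35.
  x = λ² - 27 - 35 = 1225 - 62 ≡ 57; y = λ·(27 - 57) - 47 ≡ 9. → (57, 9)
4G: (57, 9) + (35, 11). λ = (11 - 9)/(35 - 57) ≡ 2/57 mod 79. 57⁻¹ ≡ 61 (mod 79), so λ ≡ 43.
  x = λ² - 57 - 35 = 1849 - 92 ≡ 19; y = λ·(57 - 19) - 9 ≡ 45. → (19, 45)
5G: (19, 45) + (35, 11). λ = (11 - 45)/(35 - 19) ≡ 45/16 mod 79. 16⁻¹ ≡ 5 (mod 79), so λ ≡ 67.
  x = λ² - 19 - 35 = 4489 - 54 ≡ 11; y = λ·(19 - 11) - 45 ≡ 17. → (11, 17)
6G: (11, 17) + (35, 11). λ = (11 - 17)/(35 - 11) ≡ 73/24 mod 79. 24⁻¹ ≡ 56 (mod 79), so λ ≡ 59.
  x = λ² - 11 - 35 = 3481 - 46 ≡ 38; y = λ·(11 - 38) - 17 ≡ 49. → (38, 49)
7G: (38, 49) + (35, 11). λ = (11 - 49)/(35 - 38) ≡ 41/76 mod 79. 76⁻¹ ≡ 26 (mod 79), so λ ≡ 39.
  x = λ² - 38 - 35 = 1521 - 73 ≡ 26; y = λ·(38 - 26) - 49 ≡ 24. → (26, 24)
8G: (26, 24) + (35, 11). λ = (11 - 24)/(35 - 26) ≡ 66/9 mod 79. 9⁻¹ ≡ 44 (mod 79), so λ ≡ 60.
  x = λ² - 26 - 35 = 3600 - 61 ≡ 63; y = λ·(26 - 63) - 24 ≡ 47. → (63, 47)

(63, 47)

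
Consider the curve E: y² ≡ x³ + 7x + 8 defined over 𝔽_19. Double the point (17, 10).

(4, 9)

tangent at (17, 10): λ = (3·17² + 7)/(2·10) ≡ 0/1. 1⁻¹ ≡ 1 (mod 19), so λ ≡ 0·1 ≡ 0.
  x = λ² - 17 - 17 = 0 - 34 ≡ 4; y = λ·(17 - 4) - 10 ≡ 9. → (4, 9)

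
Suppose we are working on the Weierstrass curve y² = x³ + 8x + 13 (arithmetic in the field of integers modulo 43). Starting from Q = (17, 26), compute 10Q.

Double-and-add on 10 = (1010)₂. Start with Q = (17, 26) for the leading 1-bit.
double: tangent at (17, 26): λ = (3·17² + 8)/(2·26) ≡ 15/9. 9⁻¹ ≡ 24 (mod 43) since 9·24 = 216 ≡ 1, so λ ≡ 15·24 ≡ 16.
  x = λ² - 17 - 17 = 256 - 34 ≡ 7; y = λ·(17 - 7) - 26 ≡ 5. → (7, 5)
double: tangent at (7, 5): λ = (3·7² + 8)/(2·5) ≡ 26/10. 10⁻¹ ≡ 13 (mod 43) since 10·13 = 130 ≡ 1, so λ ≡ 26·13 ≡ 37.
  x = λ² - 7 - 7 = 1369 - 14 ≡ 22; y = λ·(7 - 22) - 5 ≡ 42. → (22, 42)
add Q: (22, 42) + (17, 26). λ = (26 - 42)/(17 - 22) ≡ 27/38 mod 43. 38⁻¹ ≡ 17 (mod 43) since 38·17 = 646 ≡ 1, so λ ≡ 29.
  x = λ² - 22 - 17 = 841 - 39 ≡ 28; y = λ·(22 - 28) - 42 ≡ 42. → (28, 42)
double: tangent at (28, 42): λ = (3·28² + 8)/(2·42) ≡ 38/41. 41⁻¹ ≡ 21 (mod 43), so λ ≡ 38·21 ≡ 24.
  x = λ² - 28 - 28 = 576 - 56 ≡ 4; y = λ·(28 - 4) - 42 ≡ 18. → (4, 18)

(4, 18)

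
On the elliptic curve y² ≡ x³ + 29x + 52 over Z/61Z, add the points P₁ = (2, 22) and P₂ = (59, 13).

(47, 14)

(2, 22) + (59, 13). λ = (13 - 22)/(59 - 2) ≡ 52/57 mod 61. 57⁻¹ ≡ 15 (mod 61), so λ ≡ 48.
  x = λ² - 2 - 59 = 2304 - 61 ≡ 47; y = λ·(2 - 47) - 22 ≡ 14. → (47, 14)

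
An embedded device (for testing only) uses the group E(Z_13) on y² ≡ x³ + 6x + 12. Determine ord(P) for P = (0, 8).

8

2P: tangent at (0, 8): λ = (3·0² + 6)/(2·8) ≡ 6/3. 3⁻¹ ≡ 9 (mod 13), so λ ≡ 6·9 ≡ 2.
  x = λ² - 0 - 0 = 4 - 0 ≡ 4; y = λ·(0 - 4) - 8 ≡ 10. → (4, 10)
3P: (4, 10) + (0, 8). λ = (8 - 10)/(0 - 4) ≡ 11/9 mod 13. 9⁻¹ ≡ 3 (mod 13) since 9·3 = 27 ≡ 1, so λ ≡ 7.
  x = λ² - 4 - 0 = 49 - 4 ≡ 6; y = λ·(4 - 6) - 10 ≡ 2. → (6, 2)
4P: (6, 2) + (0, 8). λ = (8 - 2)/(0 - 6) ≡ 6/7 mod 13. 7⁻¹ ≡ 2 (mod 13), so λ ≡ 12.
  x = λ² - 6 - 0 = 144 - 6 ≡ 8; y = λ·(6 - 8) - 2 ≡ 0. → (8, 0)
5P: (8, 0) + (0, 8). λ = (8 - 0)/(0 - 8) ≡ 8/5 mod 13. 5⁻¹ ≡ 8 (mod 13) since 5·8 = 40 ≡ 1, so λ ≡ 12.
  x = λ² - 8 - 0 = 144 - 8 ≡ 6; y = λ·(8 - 6) - 0 ≡ 11. → (6, 11)
6P: (6, 11) + (0, 8). λ = (8 - 11)/(0 - 6) ≡ 10/7 mod 13. 7⁻¹ ≡ 2 (mod 13) since 7·2 = 14 ≡ 1, so λ ≡ 7.
  x = λ² - 6 - 0 = 49 - 6 ≡ 4; y = λ·(6 - 4) - 11 ≡ 3. → (4, 3)
7P: (4, 3) + (0, 8). λ = (8 - 3)/(0 - 4) ≡ 5/9 mod 13. 9⁻¹ ≡ 3 (mod 13) since 9·3 = 27 ≡ 1, so λ ≡ 2.
  x = λ² - 4 - 0 = 4 - 4 ≡ 0; y = λ·(4 - 0) - 3 ≡ 5. → (0, 5)
8P: (0, 5) + (0, 8): same x and y₁ ≡ -y₂, so the sum is the point at infinity.
8P = the point at infinity, so the order is 8.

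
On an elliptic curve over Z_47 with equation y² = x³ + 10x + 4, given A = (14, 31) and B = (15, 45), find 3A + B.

First 3A:
Repeated addition: build up to 3A.
2A: tangent at (14, 31): λ = (3·14² + 10)/(2·31) ≡ 34/15. 15⁻¹ ≡ 22 (mod 47) since 15·22 = 330 ≡ 1, so λ ≡ 34·22 ≡ 43.
  x = λ² - 14 - 14 = 1849 - 28 ≡ 35; y = λ·(14 - 35) - 31 ≡ 6. → (35, 6)
3A: (35, 6) + (14, 31). λ = (31 - 6)/(14 - 35) ≡ 25/26 mod 47. 26⁻¹ ≡ 38 (mod 47) since 26·38 = 988 ≡ 1, so λ ≡ 10.
  x = λ² - 35 - 14 = 100 - 49 ≡ 4; y = λ·(35 - 4) - 6 ≡ 22. → (4, 22)
3A = (4, 22).
Finally 3A + B:
(4, 22) + (15, 45). λ = (45 - 22)/(15 - 4) ≡ 23/11 mod 47. 11⁻¹ ≡ 30 (mod 47) since 11·30 = 330 ≡ 1, so λ ≡ 32.
  x = λ² - 4 - 15 = 1024 - 19 ≡ 18; y = λ·(4 - 18) - 22 ≡ 0. → (18, 0)

(18, 0)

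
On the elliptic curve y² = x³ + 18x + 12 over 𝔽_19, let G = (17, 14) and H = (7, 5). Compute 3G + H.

(16, 11)

First 3G:
Repeated addition: build up to 3G.
2G: tangent at (17, 14): λ = (3·17² + 18)/(2·14) ≡ 11/9. 9⁻¹ ≡ 17 (mod 19) since 9·17 = 153 ≡ 1, so λ ≡ 11·17 ≡ 16.
  x = λ² - 17 - 17 = 256 - 34 ≡ 13; y = λ·(17 - 13) - 14 ≡ 12. → (13, 12)
3G: (13, 12) + (17, 14). λ = (14 - 12)/(17 - 13) ≡ 2/4 mod 19. 4⁻¹ ≡ 5 (mod 19), so λ ≡ 10.
  x = λ² - 13 - 17 = 100 - 30 ≡ 13; y = λ·(13 - 13) - 12 ≡ 7. → (13, 7)
3G = (13, 7).
Finally 3G + H:
(13, 7) + (7, 5). λ = (5 - 7)/(7 - 13) ≡ 17/13 mod 19. 13⁻¹ ≡ 3 (mod 19), so λ ≡ 13.
  x = λ² - 13 - 7 = 169 - 20 ≡ 16; y = λ·(13 - 16) - 7 ≡ 11. → (16, 11)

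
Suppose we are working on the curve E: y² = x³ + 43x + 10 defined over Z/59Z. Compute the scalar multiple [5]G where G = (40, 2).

Repeated addition: build up to 5G.
2G: tangent at (40, 2): λ = (3·40² + 43)/(2·2) ≡ 5/4. 4⁻¹ ≡ 15 (mod 59) since 4·15 = 60 ≡ 1, so λ ≡ 5·15 ≡ 16.
  x = λ² - 40 - 40 = 256 - 80 ≡ 58; y = λ·(40 - 58) - 2 ≡ 5. → (58, 5)
3G: (58, 5) + (40, 2). λ = (2 - 5)/(40 - 58) ≡ 56/41 mod 59. 41⁻¹ ≡ 36 (mod 59), so λ ≡ 10.
  x = λ² - 58 - 40 = 100 - 98 ≡ 2; y = λ·(58 - 2) - 5 ≡ 24. → (2, 24)
4G: (2, 24) + (40, 2). λ = (2 - 24)/(40 - 2) ≡ 37/38 mod 59. 38⁻¹ ≡ 14 (mod 59), so λ ≡ 46.
  x = λ² - 2 - 40 = 2116 - 42 ≡ 9; y = λ·(2 - 9) - 24 ≡ 8. → (9, 8)
5G: (9, 8) + (40, 2). λ = (2 - 8)/(40 - 9) ≡ 53/31 mod 59. 31⁻¹ ≡ 40 (mod 59), so λ ≡ 55.
  x = λ² - 9 - 40 = 3025 - 49 ≡ 26; y = λ·(9 - 26) - 8 ≡ 1. → (26, 1)

(26, 1)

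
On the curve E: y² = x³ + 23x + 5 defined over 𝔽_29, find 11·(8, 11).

(5, 10)

Write Q = (8, 11).
Double-and-add on 11 = (1011)₂. Start with Q = (8, 11) for the leading 1-bit.
double: tangent at (8, 11): λ = (3·8² + 23)/(2·11) ≡ 12/22. 22⁻¹ ≡ 4 (mod 29), so λ ≡ 12·4 ≡ 19.
  x = λ² - 8 - 8 = 361 - 16 ≡ 26; y = λ·(8 - 26) - 11 ≡ 24. → (26, 24)
double: tangent at (26, 24): λ = (3·26² + 23)/(2·24) ≡ 21/19. 19⁻¹ ≡ 26 (mod 29), so λ ≡ 21·26 ≡ 24.
  x = λ² - 26 - 26 = 576 - 52 ≡ 2; y = λ·(26 - 2) - 24 ≡ 1. → (2, 1)
add Q: (2, 1) + (8, 11). λ = (11 - 1)/(8 - 2) ≡ 10/6 mod 29. 6⁻¹ ≡ 5 (mod 29) since 6·5 = 30 ≡ 1, so λ ≡ 21.
  x = λ² - 2 - 8 = 441 - 10 ≡ 25; y = λ·(2 - 25) - 1 ≡ 9. → (25, 9)
double: tangent at (25, 9): λ = (3·25² + 23)/(2·9) ≡ 13/18. 18⁻¹ ≡ 21 (mod 29), so λ ≡ 13·21 ≡ 12.
  x = λ² - 25 - 25 = 144 - 50 ≡ 7; y = λ·(25 - 7) - 9 ≡ 4. → (7, 4)
add Q: (7, 4) + (8, 11). λ = (11 - 4)/(8 - 7) ≡ 7/1 mod 29. 1⁻¹ ≡ 1 (mod 29), so λ ≡ 7.
  x = λ² - 7 - 8 = 49 - 15 ≡ 5; y = λ·(7 - 5) - 4 ≡ 10. → (5, 10)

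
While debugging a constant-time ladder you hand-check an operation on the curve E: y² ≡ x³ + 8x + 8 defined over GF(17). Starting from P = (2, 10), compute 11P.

(2, 7)

Repeated addition: build up to 11P.
2P: tangent at (2, 10): λ = (3·2² + 8)/(2·10) ≡ 3/3. 3⁻¹ ≡ 6 (mod 17), so λ ≡ 3·6 ≡ 1.
  x = λ² - 2 - 2 = 1 - 4 ≡ 14; y = λ·(2 - 14) - 10 ≡ 12. → (14, 12)
3P: (14, 12) + (2, 10). λ = (10 - 12)/(2 - 14) ≡ 15/5 mod 17. 5⁻¹ ≡ 7 (mod 17), so λ ≡ 3.
  x = λ² - 14 - 2 = 9 - 16 ≡ 10; y = λ·(14 - 10) - 12 ≡ 0. → (10, 0)
4P: (10, 0) + (2, 10). λ = (10 - 0)/(2 - 10) ≡ 10/9 mod 17. 9⁻¹ ≡ 2 (mod 17) since 9·2 = 18 ≡ 1, so λ ≡ 3.
  x = λ² - 10 - 2 = 9 - 12 ≡ 14; y = λ·(10 - 14) - 0 ≡ 5. → (14, 5)
5P: (14, 5) + (2, 10). λ = (10 - 5)/(2 - 14) ≡ 5/5 mod 17. 5⁻¹ ≡ 7 (mod 17) since 5·7 = 35 ≡ 1, so λ ≡ 1.
  x = λ² - 14 - 2 = 1 - 16 ≡ 2; y = λ·(14 - 2) - 5 ≡ 7. → (2, 7)
6P: (2, 7) + (2, 10): same x and y₁ ≡ -y₂, so the sum is O.
7P: O + (2, 10) = (2, 10) (identity).
8P: tangent at (2, 10): λ = (3·2² + 8)/(2·10) ≡ 3/3. 3⁻¹ ≡ 6 (mod 17) since 3·6 = 18 ≡ 1, so λ ≡ 3·6 ≡ 1.
  x = λ² - 2 - 2 = 1 - 4 ≡ 14; y = λ·(2 - 14) - 10 ≡ 12. → (14, 12)
9P: (14, 12) + (2, 10). λ = (10 - 12)/(2 - 14) ≡ 15/5 mod 17. 5⁻¹ ≡ 7 (mod 17), so λ ≡ 3.
  x = λ² - 14 - 2 = 9 - 16 ≡ 10; y = λ·(14 - 10) - 12 ≡ 0. → (10, 0)
10P: (10, 0) + (2, 10). λ = (10 - 0)/(2 - 10) ≡ 10/9 mod 17. 9⁻¹ ≡ 2 (mod 17) since 9·2 = 18 ≡ 1, so λ ≡ 3.
  x = λ² - 10 - 2 = 9 - 12 ≡ 14; y = λ·(10 - 14) - 0 ≡ 5. → (14, 5)
11P: (14, 5) + (2, 10). λ = (10 - 5)/(2 - 14) ≡ 5/5 mod 17. 5⁻¹ ≡ 7 (mod 17) since 5·7 = 35 ≡ 1, so λ ≡ 1.
  x = λ² - 14 - 2 = 1 - 16 ≡ 2; y = λ·(14 - 2) - 5 ≡ 7. → (2, 7)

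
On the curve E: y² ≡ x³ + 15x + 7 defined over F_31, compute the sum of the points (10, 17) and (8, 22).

(10, 17) + (8, 22). λ = (22 - 17)/(8 - 10) ≡ 5/29 mod 31. 29⁻¹ ≡ 15 (mod 31), so λ ≡ 13.
  x = λ² - 10 - 8 = 169 - 18 ≡ 27; y = λ·(10 - 27) - 17 ≡ 10. → (27, 10)

(27, 10)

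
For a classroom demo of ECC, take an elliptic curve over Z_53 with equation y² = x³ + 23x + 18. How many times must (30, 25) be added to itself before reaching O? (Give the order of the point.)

8

2P: tangent at (30, 25): λ = (3·30² + 23)/(2·25) ≡ 20/50. 50⁻¹ ≡ 35 (mod 53), so λ ≡ 20·35 ≡ 11.
  x = λ² - 30 - 30 = 121 - 60 ≡ 8; y = λ·(30 - 8) - 25 ≡ 5. → (8, 5)
3P: (8, 5) + (30, 25). λ = (25 - 5)/(30 - 8) ≡ 20/22 mod 53. 22⁻¹ ≡ 41 (mod 53), so λ ≡ 25.
  x = λ² - 8 - 30 = 625 - 38 ≡ 4; y = λ·(8 - 4) - 5 ≡ 42. → (4, 42)
4P: (4, 42) + (30, 25). λ = (25 - 42)/(30 - 4) ≡ 36/26 mod 53. 26⁻¹ ≡ 51 (mod 53), so λ ≡ 34.
  x = λ² - 4 - 30 = 1156 - 34 ≡ 9; y = λ·(4 - 9) - 42 ≡ 0. → (9, 0)
5P: (9, 0) + (30, 25). λ = (25 - 0)/(30 - 9) ≡ 25/21 mod 53. 21⁻¹ ≡ 48 (mod 53) since 21·48 = 1008 ≡ 1, so λ ≡ 34.
  x = λ² - 9 - 30 = 1156 - 39 ≡ 4; y = λ·(9 - 4) - 0 ≡ 11. → (4, 11)
6P: (4, 11) + (30, 25). λ = (25 - 11)/(30 - 4) ≡ 14/26 mod 53. 26⁻¹ ≡ 51 (mod 53), so λ ≡ 25.
  x = λ² - 4 - 30 = 625 - 34 ≡ 8; y = λ·(4 - 8) - 11 ≡ 48. → (8, 48)
7P: (8, 48) + (30, 25). λ = (25 - 48)/(30 - 8) ≡ 30/22 mod 53. 22⁻¹ ≡ 41 (mod 53) since 22·41 = 902 ≡ 1, so λ ≡ 11.
  x = λ² - 8 - 30 = 121 - 38 ≡ 30; y = λ·(8 - 30) - 48 ≡ 28. → (30, 28)
8P: (30, 28) + (30, 25): same x and y₁ ≡ -y₂, so the sum is O.
8P = O, so the order is 8.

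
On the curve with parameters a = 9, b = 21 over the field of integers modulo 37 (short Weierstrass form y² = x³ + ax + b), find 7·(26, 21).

Write Q = (26, 21).
Double-and-add on 7 = (111)₂. Start with Q = (26, 21) for the leading 1-bit.
double: tangent at (26, 21): λ = (3·26² + 9)/(2·21) ≡ 2/5. 5⁻¹ ≡ 15 (mod 37), so λ ≡ 2·15 ≡ 30.
  x = λ² - 26 - 26 = 900 - 52 ≡ 34; y = λ·(26 - 34) - 21 ≡ 35. → (34, 35)
add Q: (34, 35) + (26, 21). λ = (21 - 35)/(26 - 34) ≡ 23/29 mod 37. 29⁻¹ ≡ 23 (mod 37), so λ ≡ 11.
  x = λ² - 34 - 26 = 121 - 60 ≡ 24; y = λ·(34 - 24) - 35 ≡ 1. → (24, 1)
double: tangent at (24, 1): λ = (3·24² + 9)/(2·1) ≡ 35/2. 2⁻¹ ≡ 19 (mod 37) since 2·19 = 38 ≡ 1, so λ ≡ 35·19 ≡ 36.
  x = λ² - 24 - 24 = 1296 - 48 ≡ 27; y = λ·(24 - 27) - 1 ≡ 2. → (27, 2)
add Q: (27, 2) + (26, 21). λ = (21 - 2)/(26 - 27) ≡ 19/36 mod 37. 36⁻¹ ≡ 36 (mod 37), so λ ≡ 18.
  x = λ² - 27 - 26 = 324 - 53 ≡ 12; y = λ·(27 - 12) - 2 ≡ 9. → (12, 9)

(12, 9)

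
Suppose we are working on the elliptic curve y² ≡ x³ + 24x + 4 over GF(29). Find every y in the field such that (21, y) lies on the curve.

5, 24

x³ + 24x + 4 = 9769 ≡ 25 (mod 29).
Square roots of 25 mod 29: 5 and 24 (since 5² = 25 ≡ 25).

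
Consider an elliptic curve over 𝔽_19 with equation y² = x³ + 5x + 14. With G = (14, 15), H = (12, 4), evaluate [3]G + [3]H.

First 3G:
Repeated addition: build up to 3G.
2G: tangent at (14, 15): λ = (3·14² + 5)/(2·15) ≡ 4/11. 11⁻¹ ≡ 7 (mod 19), so λ ≡ 4·7 ≡ 9.
  x = λ² - 14 - 14 = 81 - 28 ≡ 15; y = λ·(14 - 15) - 15 ≡ 14. → (15, 14)
3G: (15, 14) + (14, 15). λ = (15 - 14)/(14 - 15) ≡ 1/18 mod 19. 18⁻¹ ≡ 18 (mod 19), so λ ≡ 18.
  x = λ² - 15 - 14 = 324 - 29 ≡ 10; y = λ·(15 - 10) - 14 ≡ 0. → (10, 0)
3G = (10, 0).
Next 3H:
Repeated addition: build up to 3H.
2H: tangent at (12, 4): λ = (3·12² + 5)/(2·4) ≡ 0/8. 8⁻¹ ≡ 12 (mod 19) since 8·12 = 96 ≡ 1, so λ ≡ 0·12 ≡ 0.
  x = λ² - 12 - 12 = 0 - 24 ≡ 14; y = λ·(12 - 14) - 4 ≡ 15. → (14, 15)
3H: (14, 15) + (12, 4). λ = (4 - 15)/(12 - 14) ≡ 8/17 mod 19. 17⁻¹ ≡ 9 (mod 19), so λ ≡ 15.
  x = λ² - 14 - 12 = 225 - 26 ≡ 9; y = λ·(14 - 9) - 15 ≡ 3. → (9, 3)
3H = (9, 3).
Finally 3G + 3H:
(10, 0) + (9, 3). λ = (3 - 0)/(9 - 10) ≡ 3/18 mod 19. 18⁻¹ ≡ 18 (mod 19), so λ ≡ 16.
  x = λ² - 10 - 9 = 256 - 19 ≡ 9; y = λ·(10 - 9) - 0 ≡ 16. → (9, 16)

(9, 16)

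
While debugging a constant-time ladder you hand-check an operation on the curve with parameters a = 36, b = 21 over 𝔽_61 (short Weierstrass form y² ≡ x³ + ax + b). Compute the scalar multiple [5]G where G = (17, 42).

(1, 34)

Double-and-add on 5 = (101)₂. Start with G = (17, 42) for the leading 1-bit.
double: tangent at (17, 42): λ = (3·17² + 36)/(2·42) ≡ 49/23. 23⁻¹ ≡ 8 (mod 61) since 23·8 = 184 ≡ 1, so λ ≡ 49·8 ≡ 26.
  x = λ² - 17 - 17 = 676 - 34 ≡ 32; y = λ·(17 - 32) - 42 ≡ 56. → (32, 56)
double: tangent at (32, 56): λ = (3·32² + 36)/(2·56) ≡ 58/51. 51⁻¹ ≡ 6 (mod 61) since 51·6 = 306 ≡ 1, so λ ≡ 58·6 ≡ 43.
  x = λ² - 32 - 32 = 1849 - 64 ≡ 16; y = λ·(32 - 16) - 56 ≡ 22. → (16, 22)
add G: (16, 22) + (17, 42). λ = (42 - 22)/(17 - 16) ≡ 20/1 mod 61. 1⁻¹ ≡ 1 (mod 61), so λ ≡ 20.
  x = λ² - 16 - 17 = 400 - 33 ≡ 1; y = λ·(16 - 1) - 22 ≡ 34. → (1, 34)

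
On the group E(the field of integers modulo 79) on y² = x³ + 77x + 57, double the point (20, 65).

tangent at (20, 65): λ = (3·20² + 77)/(2·65) ≡ 13/51. 51⁻¹ ≡ 31 (mod 79), so λ ≡ 13·31 ≡ 8.
  x = λ² - 20 - 20 = 64 - 40 ≡ 24; y = λ·(20 - 24) - 65 ≡ 61. → (24, 61)

(24, 61)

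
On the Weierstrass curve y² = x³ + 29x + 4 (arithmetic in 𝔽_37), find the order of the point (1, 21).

2P: tangent at (1, 21): λ = (3·1² + 29)/(2·21) ≡ 32/5. 5⁻¹ ≡ 15 (mod 37) since 5·15 = 75 ≡ 1, so λ ≡ 32·15 ≡ 36.
  x = λ² - 1 - 1 = 1296 - 2 ≡ 36; y = λ·(1 - 36) - 21 ≡ 14. → (36, 14)
3P: (36, 14) + (1, 21). λ = (21 - 14)/(1 - 36) ≡ 7/2 mod 37. 2⁻¹ ≡ 19 (mod 37) since 2·19 = 38 ≡ 1, so λ ≡ 22.
  x = λ² - 36 - 1 = 484 - 37 ≡ 3; y = λ·(36 - 3) - 14 ≡ 9. → (3, 9)
4P: (3, 9) + (1, 21). λ = (21 - 9)/(1 - 3) ≡ 12/35 mod 37. 35⁻¹ ≡ 18 (mod 37), so λ ≡ 31.
  x = λ² - 3 - 1 = 961 - 4 ≡ 32; y = λ·(3 - 32) - 9 ≡ 17. → (32, 17)
5P: (32, 17) + (1, 21). λ = (21 - 17)/(1 - 32) ≡ 4/6 mod 37. 6⁻¹ ≡ 31 (mod 37), so λ ≡ 13.
  x = λ² - 32 - 1 = 169 - 33 ≡ 25; y = λ·(32 - 25) - 17 ≡ 0. → (25, 0)
6P: (25, 0) + (1, 21). λ = (21 - 0)/(1 - 25) ≡ 21/13 mod 37. 13⁻¹ ≡ 20 (mod 37) since 13·20 = 260 ≡ 1, so λ ≡ 13.
  x = λ² - 25 - 1 = 169 - 26 ≡ 32; y = λ·(25 - 32) - 0 ≡ 20. → (32, 20)
7P: (32, 20) + (1, 21). λ = (21 - 20)/(1 - 32) ≡ 1/6 mod 37. 6⁻¹ ≡ 31 (mod 37), so λ ≡ 31.
  x = λ² - 32 - 1 = 961 - 33 ≡ 3; y = λ·(32 - 3) - 20 ≡ 28. → (3, 28)
8P: (3, 28) + (1, 21). λ = (21 - 28)/(1 - 3) ≡ 30/35 mod 37. 35⁻¹ ≡ 18 (mod 37), so λ ≡ 22.
  x = λ² - 3 - 1 = 484 - 4 ≡ 36; y = λ·(3 - 36) - 28 ≡ 23. → (36, 23)
9P: (36, 23) + (1, 21). λ = (21 - 23)/(1 - 36) ≡ 35/2 mod 37. 2⁻¹ ≡ 19 (mod 37) since 2·19 = 38 ≡ 1, so λ ≡ 36.
  x = λ² - 36 - 1 = 1296 - 37 ≡ 1; y = λ·(36 - 1) - 23 ≡ 16. → (1, 16)
10P: (1, 16) + (1, 21): same x and y₁ ≡ -y₂, so the sum is ∞.
10P = ∞, so the order is 10.

10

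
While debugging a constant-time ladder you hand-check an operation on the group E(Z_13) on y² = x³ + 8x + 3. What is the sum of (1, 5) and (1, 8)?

O

The two points share x = 1 and their y-coordinates satisfy 5 + 8 ≡ 0 (mod 13), so they are inverses. Their sum is the point at infinity.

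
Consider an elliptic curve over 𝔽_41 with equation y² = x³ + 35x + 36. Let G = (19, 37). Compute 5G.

(7, 3)

Double-and-add on 5 = (101)₂. Start with G = (19, 37) for the leading 1-bit.
double: tangent at (19, 37): λ = (3·19² + 35)/(2·37) ≡ 11/33. 33⁻¹ ≡ 5 (mod 41) since 33·5 = 165 ≡ 1, so λ ≡ 11·5 ≡ 14.
  x = λ² - 19 - 19 = 196 - 38 ≡ 35; y = λ·(19 - 35) - 37 ≡ 26. → (35, 26)
double: tangent at (35, 26): λ = (3·35² + 35)/(2·26) ≡ 20/11. 11⁻¹ ≡ 15 (mod 41) since 11·15 = 165 ≡ 1, so λ ≡ 20·15 ≡ 13.
  x = λ² - 35 - 35 = 169 - 70 ≡ 17; y = λ·(35 - 17) - 26 ≡ 3. → (17, 3)
add G: (17, 3) + (19, 37). λ = (37 - 3)/(19 - 17) ≡ 34/2 mod 41. 2⁻¹ ≡ 21 (mod 41) since 2·21 = 42 ≡ 1, so λ ≡ 17.
  x = λ² - 17 - 19 = 289 - 36 ≡ 7; y = λ·(17 - 7) - 3 ≡ 3. → (7, 3)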